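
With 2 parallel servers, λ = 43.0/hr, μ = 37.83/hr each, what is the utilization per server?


ρ = λ/(cμ) = 43.0/(2·37.83) = 43.0/75.66 = 0.5683

Final: 0.5683


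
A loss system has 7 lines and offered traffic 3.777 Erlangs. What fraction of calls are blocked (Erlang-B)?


B(c,a) = (a^c/c!) / Σ_{k=0}^{c} a^k/k!
a^7/7! = 2.175697
Σ terms (k=0..7): 1.00000 + 3.77700 + 7.13286 + 8.98028 + 8.47963 + 6.40551 + 4.03227 + 2.17570 = 41.983241
B = 2.175697/41.983241 = 0.051823

Final: 0.051823


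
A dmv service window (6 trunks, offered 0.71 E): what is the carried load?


B(6,0.71) = 0.00008747 (Erlang-B)
Carried load = a(1 − B) = 0.71·(1 − 0.00008747) = 0.71·0.999913 = 0.7099 E

Final: 0.7099 Erlangs


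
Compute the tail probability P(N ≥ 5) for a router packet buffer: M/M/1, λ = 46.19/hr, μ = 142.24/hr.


ρ = 46.19/142.24 = 0.3247
P(N ≥ n) = ρ^n = 0.3247^5 = 0.003611

Final: 0.003611


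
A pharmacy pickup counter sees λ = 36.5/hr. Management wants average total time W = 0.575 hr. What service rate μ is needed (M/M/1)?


W = 1/(μ−λ) ⇒ μ − λ = 1/W = 1/0.575 = 1.7391
μ = λ + 1/W = 36.5 + 1.7391 = 38.2391 per hr

Final: 38.2391 /hr


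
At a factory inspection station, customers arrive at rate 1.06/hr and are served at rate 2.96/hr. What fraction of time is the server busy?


ρ = λ/μ = 1.06/2.96 = 0.3581

Final: 0.3581


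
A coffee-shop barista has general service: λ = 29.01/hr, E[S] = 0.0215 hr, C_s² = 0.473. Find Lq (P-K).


ρ = λ·E[S] = 29.01·0.0215 = 0.6237
Lq = ρ²(1+C_s²)/(2(1−ρ)) = 0.3890·(1+0.473)/(2·0.3763)
= 0.3890·1.4730/0.7526 = 0.76143

Final: 0.76143


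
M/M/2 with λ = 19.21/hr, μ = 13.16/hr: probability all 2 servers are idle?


a = λ/μ = 19.21/13.16 = 1.4597; ρ = a/c = 0.7299
Σ_{k=0}^{1} a^k/k! (terms k=0..1) = 1.00000 + 1.45973 = 2.45973
Tail: a^2/(2!(1−ρ)) = 2.13080/(2·0.2701) = 3.94393
P₀ = 1/(2.45973 + 3.94393) = 1/6.40366 = 0.156161

Final: 0.156161


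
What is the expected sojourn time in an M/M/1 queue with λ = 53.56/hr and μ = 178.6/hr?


W = 1/(μ−λ) = 1/(178.6 − 53.56) = 1/125.04 = 0.007997 hr

Final: 0.007997 hr


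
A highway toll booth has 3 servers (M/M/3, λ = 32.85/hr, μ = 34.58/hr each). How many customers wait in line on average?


a = λ/μ = 0.9500; ρ = a/3 = 0.3167
P₀ = 0.383100
Lq = P₀·a^c·ρ / (c!·(1−ρ)²) = 0.383100·0.85730·0.3167/(6·0.46696)
= 0.03712

Final: 0.03712


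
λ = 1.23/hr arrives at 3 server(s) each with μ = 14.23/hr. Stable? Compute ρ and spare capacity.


Total capacity cμ = 3·14.23 = 42.69/hr
ρ = λ/(cμ) = 1.23/42.69 = 0.02881
Stable ⇔ ρ < 1: YES
Spare capacity = cμ − λ = 42.69 − 1.23 = 41.46/hr

Final: ρ = 0.02881; stable; margin = 41.46/hr


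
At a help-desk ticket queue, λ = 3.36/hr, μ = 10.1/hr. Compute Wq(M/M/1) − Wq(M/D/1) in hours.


ρ = 3.36/10.1 = 0.3327
Wq(M/M/1) = ρ/(μ−λ) = 0.3327/6.74 = 0.04936 hr
Wq(M/D/1) = ρ/(2(μ−λ)) = 0.02468 hr
Savings = 0.04936 − 0.02468 = 0.02468 hr

Final: 0.02468 hr


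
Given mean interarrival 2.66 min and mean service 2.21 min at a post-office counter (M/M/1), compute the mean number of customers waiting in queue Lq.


λ = 60/2.66 = 22.5564 /hr
μ = 60/2.21 = 27.1493 /hr
ρ = λ/μ = 22.5564/27.1493 = 0.8308
Lq = ρ²/(1−ρ) = 0.6903/0.1692 = 4.0803

Final: 4.0803


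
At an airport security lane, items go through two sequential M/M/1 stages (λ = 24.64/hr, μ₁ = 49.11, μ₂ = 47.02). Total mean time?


Each node sees arrival rate λ = 24.64/hr (tandem ⇒ throughput preserved).
W₁ = 1/(μ₁−λ) = 1/(49.11−24.64) = 0.04087 hr
W₂ = 1/(μ₂−λ) = 1/(47.02−24.64) = 0.04468 hr
W_total = W₁ + W₂ = 0.04087 + 0.04468 = 0.08555 hr

Final: 0.08555 hr


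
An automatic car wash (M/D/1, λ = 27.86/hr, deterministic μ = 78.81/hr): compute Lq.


ρ = 27.86/78.81 = 0.3535
M/D/1: Lq = ρ²/(2(1−ρ)) = 0.1250/(2·0.6465) = 0.09665

Final: 0.09665


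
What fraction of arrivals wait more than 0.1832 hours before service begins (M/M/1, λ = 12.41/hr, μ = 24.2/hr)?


ρ = 12.41/24.2 = 0.5128
P(Wq > t) = ρ·e^{−(μ−λ)t} = 0.5128·e^{−2.1599}
= 0.5128·0.115333 = 0.059144

Final: 0.059144


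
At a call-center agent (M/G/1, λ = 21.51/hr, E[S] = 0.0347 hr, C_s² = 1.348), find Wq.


ρ = λ·E[S] = 21.51·0.0347 = 0.7464
E[S²] = E[S]²(1+C_s²) = 0.0347²·(1+1.348) = 0.002827
Wq = λ·E[S²]/(2(1−ρ)) = 21.51·0.002827/(2·0.2536) = 0.11990 hr

Final: 0.11990 hr


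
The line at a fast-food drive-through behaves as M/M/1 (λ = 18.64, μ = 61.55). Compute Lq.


ρ = 18.64/61.55 = 0.3028
Lq = ρ²/(1−ρ) = 0.09171/0.6972 = 0.1316

Final: 0.1316


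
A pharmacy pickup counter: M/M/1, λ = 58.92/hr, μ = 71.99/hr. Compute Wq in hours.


ρ = 58.92/71.99 = 0.8184
Wq = ρ/(μ−λ) = 0.8184/(71.99 − 58.92) = 0.8184/13.07 = 0.06262 hr

Final: 0.06262 hr


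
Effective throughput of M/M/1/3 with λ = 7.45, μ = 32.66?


ρ = 0.2281; P_K = (1−ρ)ρ^3/(1−ρ^4) = 0.009187
λ_eff = λ(1 − P_K) = 7.45·(1 − 0.009187) = 7.45·0.990813 = 7.3816 /hr

Final: 7.3816 /hr


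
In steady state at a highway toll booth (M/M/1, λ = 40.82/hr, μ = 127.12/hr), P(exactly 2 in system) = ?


ρ = 40.82/127.12 = 0.3211
P_n = (1−ρ)·ρ^n = (1 − 0.3211)·0.3211^2 = 0.6789·0.103114 = 0.070003

Final: 0.070003


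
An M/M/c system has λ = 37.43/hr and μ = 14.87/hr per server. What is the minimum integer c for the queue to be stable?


Stability requires cμ > λ ⇔ c > λ/μ.
λ/μ = 37.43/14.87 = 2.5171
Minimum integer c = ⌊2.5171⌋ + 1 = 3
Check: 3·14.87 = 44.61 > 37.43, while 2·14.87 = 29.74 ≤ 37.43

Final: 3 servers


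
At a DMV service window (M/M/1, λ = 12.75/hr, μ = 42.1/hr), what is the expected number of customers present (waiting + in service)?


ρ = λ/μ = 12.75/42.1 = 0.3029
L = ρ/(1−ρ) = 0.3029/(1 − 0.3029) = 0.3029/0.6971 = 0.4344

Final: 0.4344


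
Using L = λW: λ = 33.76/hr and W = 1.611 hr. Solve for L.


L = λW = 33.76·1.611 = 54.3874

Final: 54.3874


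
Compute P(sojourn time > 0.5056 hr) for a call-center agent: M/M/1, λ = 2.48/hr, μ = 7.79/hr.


W ~ Exponential(μ−λ) for M/M/1.
μ − λ = 7.79 − 2.48 = 5.3100
P(W > t) = e^{−(μ−λ)t} = e^{−2.6847} = 0.068239

Final: 0.068239


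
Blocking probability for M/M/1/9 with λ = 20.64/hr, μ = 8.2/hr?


ρ = λ/μ = 20.64/8.2 = 2.5171
P_K = (1−ρ)ρ^K/(1−ρ^(K+1)) = (-1.5171·4055.669579)/(1 − 10208.417085)
= -6152.747507/-10207.417085 = 0.602772

Final: 0.602772


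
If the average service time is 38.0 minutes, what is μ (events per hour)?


μ = 1/(service time) in consistent units.
1 hour = 60 min, so μ = 60/38.0 = 1.5789 per hour

Final: 1.5789 /hr


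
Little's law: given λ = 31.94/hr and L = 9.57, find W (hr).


W = L/λ = 9.57/31.94 = 0.2996 hr

Final: 0.2996 hr


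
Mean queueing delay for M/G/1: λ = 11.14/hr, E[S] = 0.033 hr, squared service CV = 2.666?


ρ = λ·E[S] = 11.14·0.033 = 0.3676
E[S²] = E[S]²(1+C_s²) = 0.033²·(1+2.666) = 0.003992
Wq = λ·E[S²]/(2(1−ρ)) = 11.14·0.003992/(2·0.6324) = 0.03516 hr

Final: 0.03516 hr


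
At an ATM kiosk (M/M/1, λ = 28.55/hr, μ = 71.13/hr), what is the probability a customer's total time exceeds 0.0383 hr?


W ~ Exponential(μ−λ) for M/M/1.
μ − λ = 71.13 − 28.55 = 42.5800
P(W > t) = e^{−(μ−λ)t} = e^{−1.6308} = 0.195770

Final: 0.195770


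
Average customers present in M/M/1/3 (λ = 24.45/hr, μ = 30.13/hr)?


ρ = 24.45/30.13 = 0.8115
L = ρ[1 − (K+1)ρ^K + Kρ^(K+1)] / [(1−ρ)(1−ρ^(K+1))]
Numerator: 0.8115·(1 − 4·0.534366 + 3·0.433630) = 0.132615
Denominator: (0.1885)·(0.566370) = 0.106770
L = 0.132615/0.106770 = 1.2421

Final: 1.2421


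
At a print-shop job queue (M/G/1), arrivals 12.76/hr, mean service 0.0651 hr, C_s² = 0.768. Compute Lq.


ρ = λ·E[S] = 12.76·0.0651 = 0.8307
Lq = ρ²(1+C_s²)/(2(1−ρ)) = 0.6900·(1+0.768)/(2·0.1693)
= 0.6900·1.7680/0.3386 = 3.60244

Final: 3.60244


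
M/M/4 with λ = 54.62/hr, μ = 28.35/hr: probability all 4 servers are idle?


a = λ/μ = 54.62/28.35 = 1.9266; ρ = a/c = 0.4817
Σ_{k=0}^{3} a^k/k! (terms k=0..3) = 1.00000 + 1.92663 + 1.85595 + 1.19191 = 5.97450
Tail: a^4/(4!(1−ρ)) = 13.77826/(24·0.5183) = 1.10756
P₀ = 1/(5.97450 + 1.10756) = 1/7.08206 = 0.141202

Final: 0.141202


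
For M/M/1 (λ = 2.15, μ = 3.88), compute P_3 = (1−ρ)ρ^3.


ρ = 2.15/3.88 = 0.5541
P_n = (1−ρ)·ρ^n = (1 − 0.5541)·0.5541^3 = 0.4459·0.170145 = 0.075864

Final: 0.075864


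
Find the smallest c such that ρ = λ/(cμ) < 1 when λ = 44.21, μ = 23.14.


Stability requires cμ > λ ⇔ c > λ/μ.
λ/μ = 44.21/23.14 = 1.9105
Minimum integer c = ⌊1.9105⌋ + 1 = 2
Check: 2·23.14 = 46.28 > 44.21, while 1·23.14 = 23.14 ≤ 44.21

Final: 2 servers


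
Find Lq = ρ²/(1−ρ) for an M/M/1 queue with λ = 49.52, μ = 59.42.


ρ = 49.52/59.42 = 0.8334
Lq = ρ²/(1−ρ) = 0.6945/0.1666 = 4.1686

Final: 4.1686


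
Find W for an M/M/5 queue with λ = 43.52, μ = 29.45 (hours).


a = 1.4778; ρ = 0.2956; P₀ = 0.227813
Lq = P₀·a^c·ρ/(c!(1−ρ)²) = 0.007968
Wq = Lq/λ = 0.007968/43.52 = 0.0001831 hr
W = Wq + 1/μ = 0.0001831 + 0.03396 = 0.03414 hr

Final: 0.03414 hr


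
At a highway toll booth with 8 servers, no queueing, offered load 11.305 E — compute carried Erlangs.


B(8,11.305) = 0.395390 (Erlang-B)
Carried load = a(1 − B) = 11.305·(1 − 0.395390) = 11.305·0.604610 = 6.8351 E

Final: 6.8351 Erlangs


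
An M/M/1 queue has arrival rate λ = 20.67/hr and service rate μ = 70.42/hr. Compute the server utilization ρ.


ρ = λ/μ = 20.67/70.42 = 0.2935

Final: 0.2935


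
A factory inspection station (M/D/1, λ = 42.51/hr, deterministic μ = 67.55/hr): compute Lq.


ρ = 42.51/67.55 = 0.6293
M/D/1: Lq = ρ²/(2(1−ρ)) = 0.3960/(2·0.3707) = 0.53419

Final: 0.53419


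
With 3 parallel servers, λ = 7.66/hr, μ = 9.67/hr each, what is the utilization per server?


ρ = λ/(cμ) = 7.66/(3·9.67) = 7.66/29.01 = 0.2640

Final: 0.2640


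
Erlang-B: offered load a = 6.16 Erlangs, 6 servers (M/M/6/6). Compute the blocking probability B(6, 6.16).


B(c,a) = (a^c/c!) / Σ_{k=0}^{c} a^k/k!
a^6/6! = 75.884273
Σ terms (k=0..6): 1.00000 + 6.16000 + 18.97280 + 38.95748 + 59.99452 + 73.91325 + 75.88427 = 274.882331
B = 75.884273/274.882331 = 0.276061

Final: 0.276061


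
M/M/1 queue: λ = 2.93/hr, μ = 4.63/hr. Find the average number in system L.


ρ = λ/μ = 2.93/4.63 = 0.6328
L = ρ/(1−ρ) = 0.6328/(1 − 0.6328) = 0.6328/0.3672 = 1.7235

Final: 1.7235


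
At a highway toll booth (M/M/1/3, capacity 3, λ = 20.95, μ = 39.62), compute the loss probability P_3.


ρ = λ/μ = 20.95/39.62 = 0.5288
P_K = (1−ρ)ρ^K/(1−ρ^(K+1)) = (0.4712·0.147846)/(1 − 0.078177)
= 0.069669/0.921823 = 0.075577

Final: 0.075577


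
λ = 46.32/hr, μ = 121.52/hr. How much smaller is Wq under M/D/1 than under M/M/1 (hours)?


ρ = 46.32/121.52 = 0.3812
Wq(M/M/1) = ρ/(μ−λ) = 0.3812/75.20 = 0.005069 hr
Wq(M/D/1) = ρ/(2(μ−λ)) = 0.002534 hr
Savings = 0.005069 − 0.002534 = 0.002534 hr

Final: 0.002534 hr


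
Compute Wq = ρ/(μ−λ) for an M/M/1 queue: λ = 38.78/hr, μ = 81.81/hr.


ρ = 38.78/81.81 = 0.4740
Wq = ρ/(μ−λ) = 0.4740/(81.81 − 38.78) = 0.4740/43.03 = 0.01102 hr

Final: 0.01102 hr


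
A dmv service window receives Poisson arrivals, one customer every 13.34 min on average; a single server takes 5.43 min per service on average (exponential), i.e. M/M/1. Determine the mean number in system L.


λ = 60/13.34 = 4.4978 /hr
μ = 60/5.43 = 11.0497 /hr
ρ = λ/μ = 4.4978/11.0497 = 0.4070
L = ρ/(1−ρ) = 0.4070/0.5930 = 0.6865

Final: 0.6865


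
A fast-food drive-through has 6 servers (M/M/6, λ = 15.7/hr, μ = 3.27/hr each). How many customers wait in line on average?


a = λ/μ = 4.8012; ρ = a/6 = 0.8002
P₀ = 0.006085
Lq = P₀·a^c·ρ / (c!·(1−ρ)²) = 0.006085·12249.30359·0.8002/(720·0.03992)
= 2.07538

Final: 2.07538


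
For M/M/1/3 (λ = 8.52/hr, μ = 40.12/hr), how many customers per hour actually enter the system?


ρ = 0.2124; P_K = (1−ρ)ρ^3/(1−ρ^4) = 0.007559
λ_eff = λ(1 − P_K) = 8.52·(1 − 0.007559) = 8.52·0.992441 = 8.4556 /hr

Final: 8.4556 /hr


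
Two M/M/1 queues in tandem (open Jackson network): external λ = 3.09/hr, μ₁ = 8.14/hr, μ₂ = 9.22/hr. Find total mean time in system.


Each node sees arrival rate λ = 3.09/hr (tandem ⇒ throughput preserved).
W₁ = 1/(μ₁−λ) = 1/(8.14−3.09) = 0.19802 hr
W₂ = 1/(μ₂−λ) = 1/(9.22−3.09) = 0.16313 hr
W_total = W₁ + W₂ = 0.19802 + 0.16313 = 0.36115 hr

Final: 0.36115 hr


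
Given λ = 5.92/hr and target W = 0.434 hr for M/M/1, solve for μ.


W = 1/(μ−λ) ⇒ μ − λ = 1/W = 1/0.434 = 2.3041
μ = λ + 1/W = 5.92 + 2.3041 = 8.2241 per hr

Final: 8.2241 /hr


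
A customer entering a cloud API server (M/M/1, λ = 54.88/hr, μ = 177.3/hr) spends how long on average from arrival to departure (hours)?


W = 1/(μ−λ) = 1/(177.3 − 54.88) = 1/122.42 = 0.008169 hr

Final: 0.008169 hr


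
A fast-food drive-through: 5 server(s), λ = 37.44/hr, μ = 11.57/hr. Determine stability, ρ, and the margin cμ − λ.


Total capacity cμ = 5·11.57 = 57.85/hr
ρ = λ/(cμ) = 37.44/57.85 = 0.6472
Stable ⇔ ρ < 1: YES
Spare capacity = cμ − λ = 57.85 − 37.44 = 20.41/hr

Final: ρ = 0.6472; stable; margin = 20.41/hr


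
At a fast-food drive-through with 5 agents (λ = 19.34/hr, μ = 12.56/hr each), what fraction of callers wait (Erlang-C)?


a = λ/μ = 1.5398; ρ = a/5 = 0.3080
P₀ = 0.214029 (from M/M/c formula)
C(c,a) = [a^c/(c!(1−ρ))]·P₀ = [8.65634/(120·0.6920)]·0.214029
= 0.10424·0.214029 = 0.022310

Final: 0.022310


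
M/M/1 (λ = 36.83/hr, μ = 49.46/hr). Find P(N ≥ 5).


ρ = 36.83/49.46 = 0.7446
P(N ≥ n) = ρ^n = 0.7446^5 = 0.228949

Final: 0.228949


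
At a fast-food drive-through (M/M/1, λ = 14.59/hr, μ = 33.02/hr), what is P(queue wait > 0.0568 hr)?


ρ = 14.59/33.02 = 0.4419
P(Wq > t) = ρ·e^{−(μ−λ)t} = 0.4419·e^{−1.0468}
= 0.4419·0.351051 = 0.155113

Final: 0.155113


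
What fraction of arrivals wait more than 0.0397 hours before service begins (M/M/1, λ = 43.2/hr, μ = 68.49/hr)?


ρ = 43.2/68.49 = 0.6307
P(Wq > t) = ρ·e^{−(μ−λ)t} = 0.6307·e^{−1.0040}
= 0.6307·0.366406 = 0.231110

Final: 0.231110


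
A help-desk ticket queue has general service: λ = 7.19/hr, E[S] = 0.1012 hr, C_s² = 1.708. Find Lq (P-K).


ρ = λ·E[S] = 7.19·0.1012 = 0.7276
Lq = ρ²(1+C_s²)/(2(1−ρ)) = 0.5294·(1+1.708)/(2·0.2724)
= 0.5294·2.7080/0.5447 = 2.63193

Final: 2.63193


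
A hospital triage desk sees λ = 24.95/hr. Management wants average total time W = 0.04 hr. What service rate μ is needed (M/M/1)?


W = 1/(μ−λ) ⇒ μ − λ = 1/W = 1/0.04 = 25.0000
μ = λ + 1/W = 24.95 + 25.0000 = 49.9500 per hr

Final: 49.9500 /hr


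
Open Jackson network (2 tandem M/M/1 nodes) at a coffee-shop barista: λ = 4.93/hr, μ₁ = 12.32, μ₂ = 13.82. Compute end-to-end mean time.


Each node sees arrival rate λ = 4.93/hr (tandem ⇒ throughput preserved).
W₁ = 1/(μ₁−λ) = 1/(12.32−4.93) = 0.13532 hr
W₂ = 1/(μ₂−λ) = 1/(13.82−4.93) = 0.11249 hr
W_total = W₁ + W₂ = 0.13532 + 0.11249 = 0.24780 hr

Final: 0.24780 hr


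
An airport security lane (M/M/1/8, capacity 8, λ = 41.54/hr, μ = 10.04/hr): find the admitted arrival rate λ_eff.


ρ = 4.1375; P_K = (1−ρ)ρ^8/(1−ρ^9) = 0.758307
λ_eff = λ(1 − P_K) = 41.54·(1 − 0.758307) = 41.54·0.241693 = 10.0399 /hr

Final: 10.0399 /hr


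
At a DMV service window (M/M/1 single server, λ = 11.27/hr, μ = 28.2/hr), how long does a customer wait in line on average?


ρ = 11.27/28.2 = 0.3996
Wq = ρ/(μ−λ) = 0.3996/(28.2 − 11.27) = 0.3996/16.93 = 0.02361 hr

Final: 0.02361 hr


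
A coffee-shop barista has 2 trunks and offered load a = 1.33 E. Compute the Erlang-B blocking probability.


B(c,a) = (a^c/c!) / Σ_{k=0}^{c} a^k/k!
a^2/2! = 0.884450
Σ terms (k=0..2): 1.00000 + 1.33000 + 0.88445 = 3.214450
B = 0.884450/3.214450 = 0.275148

Final: 0.275148


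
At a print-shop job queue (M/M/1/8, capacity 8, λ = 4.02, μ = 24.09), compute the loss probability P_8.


ρ = λ/μ = 4.02/24.09 = 0.1669
P_K = (1−ρ)ρ^K/(1−ρ^(K+1)) = (0.8331·0.0000006013)/(1 − 0.0000001003)
= 0.0000005010/1.000000 = 0.0000005010

Final: 0.0000005010


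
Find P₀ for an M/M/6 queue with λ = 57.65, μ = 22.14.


a = λ/μ = 57.65/22.14 = 2.6039; ρ = a/c = 0.4340
Σ_{k=0}^{5} a^k/k! (terms k=0..5) = 1.00000 + 2.60388 + 3.39011 + 2.94248 + 1.91547 + 0.99753 = 12.84948
Tail: a^6/(6!(1−ρ)) = 311.69524/(720·0.5660) = 0.76483
P₀ = 1/(12.84948 + 0.76483) = 1/13.61431 = 0.073452

Final: 0.073452


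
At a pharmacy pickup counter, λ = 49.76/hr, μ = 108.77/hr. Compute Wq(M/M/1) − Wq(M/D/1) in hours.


ρ = 49.76/108.77 = 0.4575
Wq(M/M/1) = ρ/(μ−λ) = 0.4575/59.01 = 0.007753 hr
Wq(M/D/1) = ρ/(2(μ−λ)) = 0.003876 hr
Savings = 0.007753 − 0.003876 = 0.003876 hr

Final: 0.003876 hr


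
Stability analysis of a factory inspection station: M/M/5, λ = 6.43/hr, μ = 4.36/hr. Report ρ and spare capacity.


Total capacity cμ = 5·4.36 = 21.80/hr
ρ = λ/(cμ) = 6.43/21.80 = 0.2950
Stable ⇔ ρ < 1: YES
Spare capacity = cμ − λ = 21.80 − 6.43 = 15.37/hr

Final: ρ = 0.2950; stable; margin = 15.37/hr


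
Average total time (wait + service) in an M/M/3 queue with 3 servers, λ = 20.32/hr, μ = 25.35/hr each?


a = 0.8016; ρ = 0.2672; P₀ = 0.446433
Lq = P₀·a^c·ρ/(c!(1−ρ)²) = 0.01907
Wq = Lq/λ = 0.01907/20.32 = 0.0009383 hr
W = Wq + 1/μ = 0.0009383 + 0.03945 = 0.04039 hr

Final: 0.04039 hr


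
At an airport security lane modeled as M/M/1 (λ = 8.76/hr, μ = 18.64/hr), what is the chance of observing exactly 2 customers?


ρ = 8.76/18.64 = 0.4700
P_n = (1−ρ)·ρ^n = (1 − 0.4700)·0.4700^2 = 0.5300·0.220860 = 0.117065

Final: 0.117065


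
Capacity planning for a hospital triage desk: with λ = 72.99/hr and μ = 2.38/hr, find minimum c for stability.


Stability requires cμ > λ ⇔ c > λ/μ.
λ/μ = 72.99/2.38 = 30.6681
Minimum integer c = ⌊30.6681⌋ + 1 = 31
Check: 31·2.38 = 73.78 > 72.99, while 30·2.38 = 71.40 ≤ 72.99

Final: 31 servers


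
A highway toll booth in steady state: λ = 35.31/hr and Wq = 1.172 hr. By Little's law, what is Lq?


Lq = λWq = 35.31·1.172 = 41.3833

Final: 41.3833


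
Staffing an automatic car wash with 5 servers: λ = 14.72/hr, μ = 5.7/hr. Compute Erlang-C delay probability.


a = λ/μ = 2.5825; ρ = a/5 = 0.5165
P₀ = 0.073420 (from M/M/c formula)
C(c,a) = [a^c/(c!(1−ρ))]·P₀ = [114.85893/(120·0.4835)]·0.073420
= 1.97961·0.073420 = 0.145343

Final: 0.145343


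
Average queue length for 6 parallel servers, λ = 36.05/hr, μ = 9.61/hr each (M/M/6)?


a = λ/μ = 3.7513; ρ = a/6 = 0.6252
P₀ = 0.022049
Lq = P₀·a^c·ρ / (c!·(1−ρ)²) = 0.022049·2786.70687·0.6252/(720·0.14046)
= 0.37985

Final: 0.37985


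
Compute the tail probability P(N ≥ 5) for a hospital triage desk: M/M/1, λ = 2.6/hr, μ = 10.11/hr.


ρ = 2.6/10.11 = 0.2572
P(N ≥ n) = ρ^n = 0.2572^5 = 0.001125

Final: 0.001125


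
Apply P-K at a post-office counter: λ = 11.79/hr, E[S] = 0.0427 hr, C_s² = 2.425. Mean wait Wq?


ρ = λ·E[S] = 11.79·0.0427 = 0.5034
E[S²] = E[S]²(1+C_s²) = 0.0427²·(1+2.425) = 0.006245
Wq = λ·E[S²]/(2(1−ρ)) = 11.79·0.006245/(2·0.4966) = 0.07413 hr

Final: 0.07413 hr


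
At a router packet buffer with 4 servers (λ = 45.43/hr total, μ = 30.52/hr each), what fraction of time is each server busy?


ρ = λ/(cμ) = 45.43/(4·30.52) = 45.43/122.08 = 0.3721

Final: 0.3721


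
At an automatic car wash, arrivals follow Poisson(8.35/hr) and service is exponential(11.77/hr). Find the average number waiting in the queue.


ρ = 8.35/11.77 = 0.7094
Lq = ρ²/(1−ρ) = 0.5033/0.2906 = 1.7321

Final: 1.7321


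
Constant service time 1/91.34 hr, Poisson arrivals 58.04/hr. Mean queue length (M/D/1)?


ρ = 58.04/91.34 = 0.6354
M/D/1: Lq = ρ²/(2(1−ρ)) = 0.4038/(2·0.3646) = 0.55376

Final: 0.55376


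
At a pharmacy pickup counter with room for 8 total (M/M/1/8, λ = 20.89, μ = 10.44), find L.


ρ = 20.89/10.44 = 2.0010
L = ρ[1 − (K+1)ρ^K + Kρ^(K+1)] / [(1−ρ)(1−ρ^(K+1))]
Numerator: 2.0010·(1 − 9·256.982489 + 8·514.211129) = 3605.419176
Denominator: (-1.0010)·(-513.211129) = 513.702711
L = 3605.419176/513.702711 = 7.0185

Final: 7.0185


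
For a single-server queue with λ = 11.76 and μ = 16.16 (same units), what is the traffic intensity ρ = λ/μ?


ρ = λ/μ = 11.76/16.16 = 0.7277

Final: 0.7277


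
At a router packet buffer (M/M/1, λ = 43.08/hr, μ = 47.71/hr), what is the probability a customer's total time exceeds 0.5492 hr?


W ~ Exponential(μ−λ) for M/M/1.
μ − λ = 47.71 − 43.08 = 4.6300
P(W > t) = e^{−(μ−λ)t} = e^{−2.5428} = 0.078646

Final: 0.078646


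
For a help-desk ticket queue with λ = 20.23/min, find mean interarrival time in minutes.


Mean interarrival time = 1/λ = 1/20.23 minute = 0.04943 minute
In minutes: 0.04943 × 1 = 0.04943 min

Final: 0.04943 min


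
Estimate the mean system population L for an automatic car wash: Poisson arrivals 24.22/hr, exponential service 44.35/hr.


ρ = λ/μ = 24.22/44.35 = 0.5461
L = ρ/(1−ρ) = 0.5461/(1 − 0.5461) = 0.5461/0.4539 = 1.2032

Final: 1.2032


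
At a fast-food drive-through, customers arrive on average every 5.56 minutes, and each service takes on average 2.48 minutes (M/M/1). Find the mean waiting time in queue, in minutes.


λ = 60/5.56 = 10.7914 /hr
μ = 60/2.48 = 24.1935 /hr
ρ = λ/μ = 10.7914/24.1935 = 0.4460
Wq = ρ/(μ−λ) = 0.4460/(24.1935−10.7914) = 0.03328 hr
In minutes: 0.03328·60 = 1.997 min

Final: 1.997 min


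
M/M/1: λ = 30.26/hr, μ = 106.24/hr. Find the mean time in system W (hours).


W = 1/(μ−λ) = 1/(106.24 − 30.26) = 1/75.98 = 0.01316 hr

Final: 0.01316 hr


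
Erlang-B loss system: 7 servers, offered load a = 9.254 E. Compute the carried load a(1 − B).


B(7,9.254) = 0.374191 (Erlang-B)
Carried load = a(1 − B) = 9.254·(1 − 0.374191) = 9.254·0.625809 = 5.7912 E

Final: 5.7912 Erlangs


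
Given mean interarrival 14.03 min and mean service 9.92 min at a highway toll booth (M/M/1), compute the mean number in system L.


λ = 60/14.03 = 4.2766 /hr
μ = 60/9.92 = 6.0484 /hr
ρ = λ/μ = 4.2766/6.0484 = 0.7071
L = ρ/(1−ρ) = 0.7071/0.2929 = 2.4136

Final: 2.4136


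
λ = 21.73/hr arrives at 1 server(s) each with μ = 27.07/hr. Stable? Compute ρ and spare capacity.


Total capacity cμ = 1·27.07 = 27.07/hr
ρ = λ/(cμ) = 21.73/27.07 = 0.8027
Stable ⇔ ρ < 1: YES
Spare capacity = cμ − λ = 27.07 − 21.73 = 5.34/hr

Final: ρ = 0.8027; stable; margin = 5.34/hr


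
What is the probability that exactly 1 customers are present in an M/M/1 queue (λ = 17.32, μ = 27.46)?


ρ = 17.32/27.46 = 0.6307
P_n = (1−ρ)·ρ^n = (1 − 0.6307)·0.6307^1 = 0.3693·0.630736 = 0.232908

Final: 0.232908


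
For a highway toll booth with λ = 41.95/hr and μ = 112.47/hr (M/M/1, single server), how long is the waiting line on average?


ρ = 41.95/112.47 = 0.3730
Lq = ρ²/(1−ρ) = 0.1391/0.6270 = 0.2219

Final: 0.2219


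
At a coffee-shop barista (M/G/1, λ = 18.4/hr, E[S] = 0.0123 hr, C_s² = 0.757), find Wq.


ρ = λ·E[S] = 18.4·0.0123 = 0.2263
E[S²] = E[S]²(1+C_s²) = 0.0123²·(1+0.757) = 0.0002658
Wq = λ·E[S²]/(2(1−ρ)) = 18.4·0.0002658/(2·0.7737) = 0.003161 hr

Final: 0.003161 hr


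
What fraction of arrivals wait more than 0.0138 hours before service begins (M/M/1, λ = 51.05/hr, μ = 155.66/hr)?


ρ = 51.05/155.66 = 0.3280
P(Wq > t) = ρ·e^{−(μ−λ)t} = 0.3280·e^{−1.4436}
= 0.3280·0.236072 = 0.077422

Final: 0.077422


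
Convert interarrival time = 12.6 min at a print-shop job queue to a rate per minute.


λ = 1/(interarrival time) in consistent units.
1 minute = 1 min, so λ = 1/12.6 = 0.07937 per minute

Final: 0.07937 /min


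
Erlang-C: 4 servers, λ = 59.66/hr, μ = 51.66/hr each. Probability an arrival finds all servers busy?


a = λ/μ = 1.1549; ρ = a/4 = 0.2887
P₀ = 0.314207 (from M/M/c formula)
C(c,a) = [a^c/(c!(1−ρ))]·P₀ = [1.77875/(24·0.7113)]·0.314207
= 0.10420·0.314207 = 0.032740

Final: 0.032740


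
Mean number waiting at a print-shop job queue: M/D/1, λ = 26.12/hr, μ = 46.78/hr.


ρ = 26.12/46.78 = 0.5584
M/D/1: Lq = ρ²/(2(1−ρ)) = 0.3118/(2·0.4416) = 0.35296

Final: 0.35296


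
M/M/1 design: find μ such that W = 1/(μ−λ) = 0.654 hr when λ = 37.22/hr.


W = 1/(μ−λ) ⇒ μ − λ = 1/W = 1/0.654 = 1.5291
μ = λ + 1/W = 37.22 + 1.5291 = 38.7491 per hr

Final: 38.7491 /hr


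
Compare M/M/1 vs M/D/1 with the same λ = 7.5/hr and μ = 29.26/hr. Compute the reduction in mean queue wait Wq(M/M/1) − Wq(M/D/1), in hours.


ρ = 7.5/29.26 = 0.2563
Wq(M/M/1) = ρ/(μ−λ) = 0.2563/21.76 = 0.01178 hr
Wq(M/D/1) = ρ/(2(μ−λ)) = 0.005890 hr
Savings = 0.01178 − 0.005890 = 0.005890 hr

Final: 0.005890 hr


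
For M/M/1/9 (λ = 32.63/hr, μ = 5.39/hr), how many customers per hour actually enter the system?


ρ = 6.0538; P_K = (1−ρ)ρ^9/(1−ρ^10) = 0.834815
λ_eff = λ(1 − P_K) = 32.63·(1 − 0.834815) = 32.63·0.165185 = 5.3900 /hr

Final: 5.3900 /hr


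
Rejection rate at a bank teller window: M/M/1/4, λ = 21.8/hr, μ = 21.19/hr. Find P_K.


ρ = λ/μ = 21.8/21.19 = 1.0288
P_K = (1−ρ)ρ^K/(1−ρ^(K+1)) = (-0.02879·1.120217)/(1 − 1.152465)
= -0.032248/-0.152465 = 0.211510

Final: 0.211510


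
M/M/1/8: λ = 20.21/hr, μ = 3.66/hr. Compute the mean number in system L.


ρ = 20.21/3.66 = 5.5219
L = ρ[1 − (K+1)ρ^K + Kρ^(K+1)] / [(1−ρ)(1−ρ^(K+1))]
Numerator: 5.5219·(1 − 9·864334.453653 + 8·4772732.051455) = 167880203.419225
Denominator: (-4.5219)·(-4772731.051455) = 21581611.721745
L = 167880203.419225/21581611.721745 = 7.7789

Final: 7.7789


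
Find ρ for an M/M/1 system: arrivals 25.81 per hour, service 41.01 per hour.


ρ = λ/μ = 25.81/41.01 = 0.6294

Final: 0.6294


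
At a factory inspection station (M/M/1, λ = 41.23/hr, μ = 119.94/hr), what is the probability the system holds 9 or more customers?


ρ = 41.23/119.94 = 0.3438
P(N ≥ n) = ρ^n = 0.3438^9 = 0.00006703

Final: 0.00006703


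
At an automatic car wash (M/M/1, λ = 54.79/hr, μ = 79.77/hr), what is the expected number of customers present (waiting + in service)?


ρ = λ/μ = 54.79/79.77 = 0.6868
L = ρ/(1−ρ) = 0.6868/(1 − 0.6868) = 0.6868/0.3132 = 2.1934

Final: 2.1934


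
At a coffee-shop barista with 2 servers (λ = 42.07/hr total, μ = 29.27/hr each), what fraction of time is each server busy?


ρ = λ/(cμ) = 42.07/(2·29.27) = 42.07/58.54 = 0.7187

Final: 0.7187


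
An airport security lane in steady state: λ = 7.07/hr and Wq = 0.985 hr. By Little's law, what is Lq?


Lq = λWq = 7.07·0.985 = 6.9640

Final: 6.9640


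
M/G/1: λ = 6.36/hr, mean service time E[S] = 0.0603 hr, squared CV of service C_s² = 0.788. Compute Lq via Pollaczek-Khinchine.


ρ = λ·E[S] = 6.36·0.0603 = 0.3835
Lq = ρ²(1+C_s²)/(2(1−ρ)) = 0.1471·(1+0.788)/(2·0.6165)
= 0.1471·1.7880/1.2330 = 0.21328

Final: 0.21328


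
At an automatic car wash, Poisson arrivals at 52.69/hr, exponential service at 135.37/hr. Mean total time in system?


W = 1/(μ−λ) = 1/(135.37 − 52.69) = 1/82.68 = 0.01209 hr

Final: 0.01209 hr


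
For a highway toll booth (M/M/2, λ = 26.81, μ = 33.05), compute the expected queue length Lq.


a = λ/μ = 0.8112; ρ = a/2 = 0.4056
P₀ = 0.422882
Lq = P₀·a^c·ρ / (c!·(1−ρ)²) = 0.422882·0.65804·0.4056/(2·0.35331)
= 0.15973

Final: 0.15973


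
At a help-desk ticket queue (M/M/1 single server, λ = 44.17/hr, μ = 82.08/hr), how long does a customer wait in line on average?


ρ = 44.17/82.08 = 0.5381
Wq = ρ/(μ−λ) = 0.5381/(82.08 − 44.17) = 0.5381/37.91 = 0.01420 hr

Final: 0.01420 hr


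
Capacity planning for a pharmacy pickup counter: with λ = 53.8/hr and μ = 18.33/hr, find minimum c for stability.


Stability requires cμ > λ ⇔ c > λ/μ.
λ/μ = 53.8/18.33 = 2.9351
Minimum integer c = ⌊2.9351⌋ + 1 = 3
Check: 3·18.33 = 54.99 > 53.8, while 2·18.33 = 36.66 ≤ 53.8

Final: 3 servers


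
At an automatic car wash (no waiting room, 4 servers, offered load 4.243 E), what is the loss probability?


B(c,a) = (a^c/c!) / Σ_{k=0}^{c} a^k/k!
a^4/4! = 13.504574
Σ terms (k=0..4): 1.00000 + 4.24300 + 9.00152 + 12.73116 + 13.50457 = 40.480255
B = 13.504574/40.480255 = 0.333609

Final: 0.333609


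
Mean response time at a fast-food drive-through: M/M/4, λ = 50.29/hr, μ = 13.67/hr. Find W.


a = 3.6789; ρ = 0.9197; P₀ = 0.008710
Lq = P₀·a^c·ρ/(c!(1−ρ)²) = 9.48547
Wq = Lq/λ = 9.48547/50.29 = 0.18862 hr
W = Wq + 1/μ = 0.18862 + 0.07315 = 0.26177 hr

Final: 0.26177 hr


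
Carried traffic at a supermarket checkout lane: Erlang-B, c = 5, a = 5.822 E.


B(5,5.822) = 0.347792 (Erlang-B)
Carried load = a(1 − B) = 5.822·(1 − 0.347792) = 5.822·0.652208 = 3.7972 E

Final: 3.7972 Erlangs


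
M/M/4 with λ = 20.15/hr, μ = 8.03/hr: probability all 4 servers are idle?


a = λ/μ = 20.15/8.03 = 2.5093; ρ = a/c = 0.6273
Σ_{k=0}^{3} a^k/k! (terms k=0..3) = 1.00000 + 2.50934 + 3.14839 + 2.63346 = 9.29120
Tail: a^4/(4!(1−ρ)) = 39.64953/(24·0.3727) = 4.43311
P₀ = 1/(9.29120 + 4.43311) = 1/13.72430 = 0.072863

Final: 0.072863


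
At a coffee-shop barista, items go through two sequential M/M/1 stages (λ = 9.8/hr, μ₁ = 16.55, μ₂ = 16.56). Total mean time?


Each node sees arrival rate λ = 9.8/hr (tandem ⇒ throughput preserved).
W₁ = 1/(μ₁−λ) = 1/(16.55−9.8) = 0.14815 hr
W₂ = 1/(μ₂−λ) = 1/(16.56−9.8) = 0.14793 hr
W_total = W₁ + W₂ = 0.14815 + 0.14793 = 0.29608 hr

Final: 0.29608 hr


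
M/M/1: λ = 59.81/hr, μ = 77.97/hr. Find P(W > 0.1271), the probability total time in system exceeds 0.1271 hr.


W ~ Exponential(μ−λ) for M/M/1.
μ − λ = 77.97 − 59.81 = 18.1600
P(W > t) = e^{−(μ−λ)t} = e^{−2.3081} = 0.099446

Final: 0.099446


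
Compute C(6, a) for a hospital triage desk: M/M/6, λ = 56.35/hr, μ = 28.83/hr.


a = λ/μ = 1.9546; ρ = a/6 = 0.3258
P₀ = 0.141445 (from M/M/c formula)
C(c,a) = [a^c/(c!(1−ρ))]·P₀ = [55.75652/(720·0.6742)]·0.141445
= 0.11485·0.141445 = 0.016246

Final: 0.016246


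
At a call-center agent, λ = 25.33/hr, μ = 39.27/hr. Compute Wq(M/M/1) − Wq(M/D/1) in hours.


ρ = 25.33/39.27 = 0.6450
Wq(M/M/1) = ρ/(μ−λ) = 0.6450/13.94 = 0.04627 hr
Wq(M/D/1) = ρ/(2(μ−λ)) = 0.02314 hr
Savings = 0.04627 − 0.02314 = 0.02314 hr

Final: 0.02314 hr


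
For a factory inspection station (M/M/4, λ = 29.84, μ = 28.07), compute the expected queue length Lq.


a = λ/μ = 1.0631; ρ = a/4 = 0.2658
P₀ = 0.344733
Lq = P₀·a^c·ρ / (c!·(1−ρ)²) = 0.344733·1.27710·0.2658/(24·0.53910)
= 0.009043

Final: 0.009043


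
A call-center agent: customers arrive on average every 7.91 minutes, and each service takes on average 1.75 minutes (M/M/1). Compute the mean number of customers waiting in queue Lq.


λ = 60/7.91 = 7.5853 /hr
μ = 60/1.75 = 34.2857 /hr
ρ = λ/μ = 7.5853/34.2857 = 0.2212
Lq = ρ²/(1−ρ) = 0.04895/0.7788 = 0.06285

Final: 0.06285


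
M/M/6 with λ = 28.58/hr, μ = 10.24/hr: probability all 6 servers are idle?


a = λ/μ = 28.58/10.24 = 2.7910; ρ = a/c = 0.4652
Σ_{k=0}^{5} a^k/k! (terms k=0..5) = 1.00000 + 2.79102 + 3.89488 + 3.62356 + 2.52835 + 1.41133 = 15.24915
Tail: a^6/(6!(1−ρ)) = 472.68694/(720·0.5348) = 1.22751
P₀ = 1/(15.24915 + 1.22751) = 1/16.47666 = 0.060692

Final: 0.060692


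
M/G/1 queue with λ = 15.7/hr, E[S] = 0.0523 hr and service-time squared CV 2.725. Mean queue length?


ρ = λ·E[S] = 15.7·0.0523 = 0.8211
Lq = ρ²(1+C_s²)/(2(1−ρ)) = 0.6742·(1+2.725)/(2·0.1789)
= 0.6742·3.7250/0.3578 = 7.01961

Final: 7.01961


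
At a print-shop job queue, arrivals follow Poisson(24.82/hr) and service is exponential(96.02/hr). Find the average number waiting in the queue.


ρ = 24.82/96.02 = 0.2585
Lq = ρ²/(1−ρ) = 0.06682/0.7415 = 0.09011

Final: 0.09011


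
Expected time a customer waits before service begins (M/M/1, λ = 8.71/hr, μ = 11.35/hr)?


ρ = 8.71/11.35 = 0.7674
Wq = ρ/(μ−λ) = 0.7674/(11.35 − 8.71) = 0.7674/2.64 = 0.2907 hr

Final: 0.2907 hr


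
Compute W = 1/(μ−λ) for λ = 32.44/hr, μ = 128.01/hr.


W = 1/(μ−λ) = 1/(128.01 − 32.44) = 1/95.57 = 0.01046 hr

Final: 0.01046 hr


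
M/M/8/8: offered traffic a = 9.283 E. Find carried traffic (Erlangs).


B(8,9.283) = 0.303545 (Erlang-B)
Carried load = a(1 − B) = 9.283·(1 − 0.303545) = 9.283·0.696455 = 6.4652 E

Final: 6.4652 Erlangs


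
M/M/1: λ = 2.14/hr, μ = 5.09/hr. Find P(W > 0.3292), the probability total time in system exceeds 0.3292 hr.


W ~ Exponential(μ−λ) for M/M/1.
μ − λ = 5.09 − 2.14 = 2.9500
P(W > t) = e^{−(μ−λ)t} = e^{−0.9711} = 0.378651

Final: 0.378651


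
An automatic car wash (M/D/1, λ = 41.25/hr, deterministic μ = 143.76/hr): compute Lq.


ρ = 41.25/143.76 = 0.2869
M/D/1: Lq = ρ²/(2(1−ρ)) = 0.08233/(2·0.7131) = 0.05773

Final: 0.05773


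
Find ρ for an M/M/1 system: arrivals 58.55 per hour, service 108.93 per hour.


ρ = λ/μ = 58.55/108.93 = 0.5375

Final: 0.5375


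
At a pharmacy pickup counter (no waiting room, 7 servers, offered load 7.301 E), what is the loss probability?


B(c,a) = (a^c/c!) / Σ_{k=0}^{c} a^k/k!
a^7/7! = 219.404688
Σ terms (k=0..7): 1.00000 + 7.30100 + 26.65230 + 64.86282 + 118.39085 + 172.87432 + 210.35924 + 219.40469 = 820.845222
B = 219.404688/820.845222 = 0.267291

Final: 0.267291


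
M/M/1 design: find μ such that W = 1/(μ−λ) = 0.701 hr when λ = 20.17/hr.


W = 1/(μ−λ) ⇒ μ − λ = 1/W = 1/0.701 = 1.4265
μ = λ + 1/W = 20.17 + 1.4265 = 21.5965 per hr

Final: 21.5965 /hr


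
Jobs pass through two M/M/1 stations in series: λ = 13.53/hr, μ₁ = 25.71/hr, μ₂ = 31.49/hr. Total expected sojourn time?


Each node sees arrival rate λ = 13.53/hr (tandem ⇒ throughput preserved).
W₁ = 1/(μ₁−λ) = 1/(25.71−13.53) = 0.08210 hr
W₂ = 1/(μ₂−λ) = 1/(31.49−13.53) = 0.05568 hr
W_total = W₁ + W₂ = 0.08210 + 0.05568 = 0.13778 hr

Final: 0.13778 hr


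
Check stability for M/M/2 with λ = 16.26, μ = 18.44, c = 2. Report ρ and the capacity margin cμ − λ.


Total capacity cμ = 2·18.44 = 36.88/hr
ρ = λ/(cμ) = 16.26/36.88 = 0.4409
Stable ⇔ ρ < 1: YES
Spare capacity = cμ − λ = 36.88 − 16.26 = 20.62/hr

Final: ρ = 0.4409; stable; margin = 20.62/hr


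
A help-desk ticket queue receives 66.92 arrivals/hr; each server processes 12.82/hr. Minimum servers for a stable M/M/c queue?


Stability requires cμ > λ ⇔ c > λ/μ.
λ/μ = 66.92/12.82 = 5.2200
Minimum integer c = ⌊5.2200⌋ + 1 = 6
Check: 6·12.82 = 76.92 > 66.92, while 5·12.82 = 64.10 ≤ 66.92

Final: 6 servers


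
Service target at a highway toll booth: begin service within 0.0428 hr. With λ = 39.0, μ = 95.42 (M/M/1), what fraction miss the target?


ρ = 39.0/95.42 = 0.4087
P(Wq > t) = ρ·e^{−(μ−λ)t} = 0.4087·e^{−2.4148}
= 0.4087·0.089387 = 0.036534

Final: 0.036534


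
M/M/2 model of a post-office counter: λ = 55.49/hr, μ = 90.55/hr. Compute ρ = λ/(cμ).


ρ = λ/(cμ) = 55.49/(2·90.55) = 55.49/181.10 = 0.3064

Final: 0.3064


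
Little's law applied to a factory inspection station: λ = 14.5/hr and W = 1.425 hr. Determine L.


L = λW = 14.5·1.425 = 20.6625

Final: 20.6625


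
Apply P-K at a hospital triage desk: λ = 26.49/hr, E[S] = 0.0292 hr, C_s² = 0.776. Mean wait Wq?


ρ = λ·E[S] = 26.49·0.0292 = 0.7735
E[S²] = E[S]²(1+C_s²) = 0.0292²·(1+0.776) = 0.001514
Wq = λ·E[S²]/(2(1−ρ)) = 26.49·0.001514/(2·0.2265) = 0.08855 hr

Final: 0.08855 hr


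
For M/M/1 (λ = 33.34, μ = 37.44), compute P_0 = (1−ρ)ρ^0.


ρ = 33.34/37.44 = 0.8905
P_n = (1−ρ)·ρ^n = (1 − 0.8905)·0.8905^0 = 0.1095·1.000000 = 0.109509

Final: 0.109509


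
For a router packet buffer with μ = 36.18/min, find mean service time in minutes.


Mean service time = 1/μ = 1/36.18 minute = 0.02764 minute
In minutes: 0.02764 × 1 = 0.02764 min

Final: 0.02764 min


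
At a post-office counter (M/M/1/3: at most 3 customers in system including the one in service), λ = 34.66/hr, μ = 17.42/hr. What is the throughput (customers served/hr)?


ρ = 1.9897; P_K = (1−ρ)ρ^3/(1−ρ^4) = 0.531305
λ_eff = λ(1 − P_K) = 34.66·(1 − 0.531305) = 34.66·0.468695 = 16.2450 /hr

Final: 16.2450 /hr


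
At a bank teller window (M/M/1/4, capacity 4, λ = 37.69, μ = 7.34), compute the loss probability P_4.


ρ = λ/μ = 37.69/7.34 = 5.1349
P_K = (1−ρ)ρ^K/(1−ρ^(K+1)) = (-4.1349·695.216883)/(1 − 3569.853449)
= -2874.636566/-3568.853449 = 0.805479

Final: 0.805479


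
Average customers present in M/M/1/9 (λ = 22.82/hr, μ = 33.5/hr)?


ρ = 22.82/33.5 = 0.6812
L = ρ[1 − (K+1)ρ^K + Kρ^(K+1)] / [(1−ρ)(1−ρ^(K+1))]
Numerator: 0.6812·(1 − 10·0.031582 + 9·0.021513) = 0.597953
Denominator: (0.3188)·(0.978487) = 0.311947
L = 0.597953/0.311947 = 1.9168

Final: 1.9168


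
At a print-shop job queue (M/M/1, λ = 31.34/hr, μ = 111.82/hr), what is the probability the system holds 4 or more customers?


ρ = 31.34/111.82 = 0.2803
P(N ≥ n) = ρ^n = 0.2803^4 = 0.006170

Final: 0.006170


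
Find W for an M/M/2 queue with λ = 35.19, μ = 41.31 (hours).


a = 0.8519; ρ = 0.4259; P₀ = 0.402597
Lq = P₀·a^c·ρ/(c!(1−ρ)²) = 0.18878
Wq = Lq/λ = 0.18878/35.19 = 0.005365 hr
W = Wq + 1/μ = 0.005365 + 0.02421 = 0.02957 hr

Final: 0.02957 hr


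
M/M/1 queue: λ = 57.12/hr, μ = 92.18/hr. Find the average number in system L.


ρ = λ/μ = 57.12/92.18 = 0.6197
L = ρ/(1−ρ) = 0.6197/(1 − 0.6197) = 0.6197/0.3803 = 1.6292

Final: 1.6292


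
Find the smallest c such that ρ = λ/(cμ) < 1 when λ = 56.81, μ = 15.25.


Stability requires cμ > λ ⇔ c > λ/μ.
λ/μ = 56.81/15.25 = 3.7252
Minimum integer c = ⌊3.7252⌋ + 1 = 4
Check: 4·15.25 = 61.00 > 56.81, while 3·15.25 = 45.75 ≤ 56.81

Final: 4 servers


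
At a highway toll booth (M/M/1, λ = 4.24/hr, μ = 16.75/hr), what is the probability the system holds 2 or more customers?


ρ = 4.24/16.75 = 0.2531
P(N ≥ n) = ρ^n = 0.2531^2 = 0.064077

Final: 0.064077


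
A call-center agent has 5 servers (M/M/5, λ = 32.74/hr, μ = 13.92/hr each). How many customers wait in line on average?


a = λ/μ = 2.3520; ρ = a/5 = 0.4704
P₀ = 0.093508
Lq = P₀·a^c·ρ / (c!·(1−ρ)²) = 0.093508·71.97757·0.4704/(120·0.28047)
= 0.09407

Final: 0.09407


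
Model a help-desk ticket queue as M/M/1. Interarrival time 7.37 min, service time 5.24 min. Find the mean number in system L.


λ = 60/7.37 = 8.1411 /hr
μ = 60/5.24 = 11.4504 /hr
ρ = λ/μ = 8.1411/11.4504 = 0.7110
L = ρ/(1−ρ) = 0.7110/0.2890 = 2.4601

Final: 2.4601


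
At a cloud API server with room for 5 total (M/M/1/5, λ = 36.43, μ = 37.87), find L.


ρ = 36.43/37.87 = 0.9620
L = ρ[1 − (K+1)ρ^K + Kρ^(K+1)] / [(1−ρ)(1−ρ^(K+1))]
Numerator: 0.9620·(1 − 6·0.823795 + 5·0.792471) = 0.018837
Denominator: (0.03802)·(0.207529) = 0.007891
L = 0.018837/0.007891 = 2.3870

Final: 2.3870
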